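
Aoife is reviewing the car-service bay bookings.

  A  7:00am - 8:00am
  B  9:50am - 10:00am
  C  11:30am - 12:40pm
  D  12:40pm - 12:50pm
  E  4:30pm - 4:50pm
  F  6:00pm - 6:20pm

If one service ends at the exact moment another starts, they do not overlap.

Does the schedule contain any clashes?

No

Sorted by start: A, B, C, D, E, F.
B starts after A ends, so nothing later overlaps A either.
C starts after B ends, so nothing later overlaps B either.
D starts exactly when C ends (back-to-back, no overlap), so nothing later overlaps C either.
E starts after D ends, so nothing later overlaps D either.
F starts after E ends.
Every pair is clear; the schedule has no overlaps.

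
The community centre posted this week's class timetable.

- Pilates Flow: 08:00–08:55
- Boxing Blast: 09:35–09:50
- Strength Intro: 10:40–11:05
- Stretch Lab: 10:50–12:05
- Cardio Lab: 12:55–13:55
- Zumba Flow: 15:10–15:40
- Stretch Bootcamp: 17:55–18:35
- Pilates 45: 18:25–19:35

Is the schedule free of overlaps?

Sorted by start: Pilates Flow, Boxing Blast, Strength Intro, Stretch Lab, Cardio Lab, Zumba Flow, Stretch Bootcamp, Pilates 45.
Boxing Blast starts after Pilates Flow ends; Pilates Flow is clear from here.
Strength Intro starts after Boxing Blast ends; Boxing Blast is clear from here.
Stretch Lab starts before Strength Intro ends → Strength Intro and Stretch Lab overlap.
That's a conflict, so the schedule is not conflict-free.

No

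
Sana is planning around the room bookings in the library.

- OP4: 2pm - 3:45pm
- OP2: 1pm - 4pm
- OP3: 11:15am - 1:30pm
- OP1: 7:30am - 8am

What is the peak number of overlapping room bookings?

2

Sweep the timeline, counting +1 at each start and −1 at each end (ends before starts at a tie):
7:30am start OP1 → 1
8am end OP1 → 0
11:15am start OP3 → 1
1pm start OP2 → 2
1:30pm end OP3 → 1
2pm start OP4 → 2
3:45pm end OP4 → 1
4pm end OP2 → 0
Peak is 2, at 1pm (OP2, OP3).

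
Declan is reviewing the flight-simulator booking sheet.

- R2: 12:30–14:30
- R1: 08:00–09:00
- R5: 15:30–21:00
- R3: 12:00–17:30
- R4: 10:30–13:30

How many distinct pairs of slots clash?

Sorted by start: R1, R4, R3, R2, R5.
R4 starts after R1 ends, so nothing later overlaps R1 either.
R3 starts before R4 ends → R4 and R3 overlap.
R2 starts before R4 ends → R4 and R2 overlap.
R5 starts after R4 ends.
R2 starts before R3 ends → R3 and R2 overlap.
R5 starts before R3 ends → R3 and R5 overlap.
R5 starts after R2 ends.
Overlapping pairs: R2 & R3, R2 & R4, R3 & R4, R3 & R5 — 4 in total.

4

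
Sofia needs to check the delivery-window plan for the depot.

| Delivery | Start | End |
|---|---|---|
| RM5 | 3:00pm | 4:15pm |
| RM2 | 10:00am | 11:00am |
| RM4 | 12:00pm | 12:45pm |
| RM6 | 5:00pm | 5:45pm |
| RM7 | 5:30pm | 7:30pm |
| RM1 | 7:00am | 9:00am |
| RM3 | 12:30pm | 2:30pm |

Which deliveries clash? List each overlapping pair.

RM3 & RM4, RM6 & RM7

Sorted by start: RM1, RM2, RM4, RM3, RM5, RM6, RM7.
RM2 starts after RM1 ends, so nothing later overlaps RM1 either.
RM4 starts after RM2 ends, so nothing later overlaps RM2 either.
RM3 starts before RM4 ends → RM4 and RM3 overlap.
RM5 starts after RM4 ends, so nothing later overlaps RM4 either.
RM5 starts after RM3 ends, so nothing later overlaps RM3 either.
RM6 starts after RM5 ends, so nothing later overlaps RM5 either.
RM7 starts before RM6 ends → RM6 and RM7 overlap.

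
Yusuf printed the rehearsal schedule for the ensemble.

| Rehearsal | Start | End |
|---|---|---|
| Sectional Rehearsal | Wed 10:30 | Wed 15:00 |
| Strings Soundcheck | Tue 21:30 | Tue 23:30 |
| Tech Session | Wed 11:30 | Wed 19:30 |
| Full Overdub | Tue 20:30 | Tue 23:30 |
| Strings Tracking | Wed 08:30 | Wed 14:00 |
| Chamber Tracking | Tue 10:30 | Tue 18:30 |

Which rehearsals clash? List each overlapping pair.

Sorted by start: Chamber Tracking, Full Overdub, Strings Soundcheck, Strings Tracking, Sectional Rehearsal, Tech Session.
Full Overdub starts after Chamber Tracking ends, so nothing later overlaps Chamber Tracking either.
Strings Soundcheck starts before Full Overdub ends → Full Overdub and Strings Soundcheck overlap.
Strings Tracking starts after Full Overdub ends, so nothing later overlaps Full Overdub either.
Strings Tracking starts after Strings Soundcheck ends, so nothing later overlaps Strings Soundcheck either.
Sectional Rehearsal starts before Strings Tracking ends → Strings Tracking and Sectional Rehearsal overlap.
Tech Session starts before Strings Tracking ends → Strings Tracking and Tech Session overlap.
Tech Session starts before Sectional Rehearsal ends → Sectional Rehearsal and Tech Session overlap.

Full Overdub & Strings Soundcheck, Sectional Rehearsal & Strings Tracking, Sectional Rehearsal & Tech Session, Strings Tracking & Tech Session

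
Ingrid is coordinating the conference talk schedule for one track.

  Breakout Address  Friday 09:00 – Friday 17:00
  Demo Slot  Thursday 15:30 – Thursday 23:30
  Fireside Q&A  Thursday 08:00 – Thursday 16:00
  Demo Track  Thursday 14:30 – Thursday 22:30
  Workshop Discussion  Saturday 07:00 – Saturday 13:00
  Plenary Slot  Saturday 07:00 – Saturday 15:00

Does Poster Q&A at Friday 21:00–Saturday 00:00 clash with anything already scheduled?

Fireside Q&A: ends Thursday 16:00 at or before Poster Q&A starts Friday 21:00 → clear.
Demo Track: ends Thursday 22:30 at or before Poster Q&A starts Friday 21:00 → clear.
Demo Slot: ends Thursday 23:30 at or before Poster Q&A starts Friday 21:00 → clear.
Breakout Address: ends Friday 17:00 at or before Poster Q&A starts Friday 21:00 → clear.
Workshop Discussion: starts Saturday 07:00 at or after Poster Q&A ends Saturday 00:00 → clear.
Plenary Slot: starts Saturday 07:00 at or after Poster Q&A ends Saturday 00:00 → clear.

No — it doesn't clash with anything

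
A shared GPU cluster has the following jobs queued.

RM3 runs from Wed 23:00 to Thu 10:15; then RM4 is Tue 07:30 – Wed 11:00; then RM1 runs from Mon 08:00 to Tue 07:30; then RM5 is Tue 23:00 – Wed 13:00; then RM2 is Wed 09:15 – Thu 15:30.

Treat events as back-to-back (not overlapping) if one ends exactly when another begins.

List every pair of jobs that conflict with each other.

Sorted by start: RM1, RM4, RM5, RM2, RM3.
RM4 starts exactly when RM1 ends (back-to-back, no overlap); RM1 is clear from here.
RM5 starts before RM4 ends → RM4 and RM5 overlap.
RM2 starts before RM4 ends → RM4 and RM2 overlap.
RM3 starts after RM4 ends.
RM2 starts before RM5 ends → RM5 and RM2 overlap.
RM3 starts after RM5 ends.
RM3 starts before RM2 ends → RM2 and RM3 overlap.

RM2 & RM3, RM2 & RM4, RM2 & RM5, RM4 & RM5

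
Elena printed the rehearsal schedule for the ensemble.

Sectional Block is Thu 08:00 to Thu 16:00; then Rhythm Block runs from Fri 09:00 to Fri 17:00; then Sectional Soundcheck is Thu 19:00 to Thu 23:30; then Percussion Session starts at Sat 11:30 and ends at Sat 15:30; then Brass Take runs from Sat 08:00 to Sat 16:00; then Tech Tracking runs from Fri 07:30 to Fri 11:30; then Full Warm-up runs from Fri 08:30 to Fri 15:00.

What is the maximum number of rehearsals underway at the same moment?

3

Sort all start/end points and keep a running count:
Thu 08:00 start Sectional Block → 1
Thu 16:00 end Sectional Block → 0
Thu 19:00 start Sectional Soundcheck → 1
Thu 23:30 end Sectional Soundcheck → 0
Fri 07:30 start Tech Tracking → 1
Fri 08:30 start Full Warm-up → 2
Fri 09:00 start Rhythm Block → 3
Fri 11:30 end Tech Tracking → 2
Fri 15:00 end Full Warm-up → 1
Fri 17:00 end Rhythm Block → 0
Sat 08:00 start Brass Take → 1
Sat 11:30 start Percussion Session → 2
Sat 15:30 end Percussion Session → 1
Sat 16:00 end Brass Take → 0
Peak is 3, at Fri 09:00 (Full Warm-up, Rhythm Block, Tech Tracking).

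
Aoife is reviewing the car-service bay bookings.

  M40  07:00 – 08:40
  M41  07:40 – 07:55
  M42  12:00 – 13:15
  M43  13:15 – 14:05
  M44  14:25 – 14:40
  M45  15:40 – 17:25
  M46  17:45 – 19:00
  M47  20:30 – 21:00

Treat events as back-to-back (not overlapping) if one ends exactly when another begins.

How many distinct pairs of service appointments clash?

1

Sorted by start: M40, M41, M42, M43, M44, M45, M46, M47.
M41 starts before M40 ends → M40 and M41 overlap.
M42 starts after M40 ends, so M40 has no further overlaps.
M42 starts after M41 ends, so M41 has no further overlaps.
M43 starts exactly when M42 ends (back-to-back, no overlap), so M42 has no further overlaps.
M44 starts after M43 ends, so M43 has no further overlaps.
M45 starts after M44 ends, so M44 has no further overlaps.
M46 starts after M45 ends, so M45 has no further overlaps.
M47 starts after M46 ends.
Overlapping pairs: M40 & M41 — 1 in total.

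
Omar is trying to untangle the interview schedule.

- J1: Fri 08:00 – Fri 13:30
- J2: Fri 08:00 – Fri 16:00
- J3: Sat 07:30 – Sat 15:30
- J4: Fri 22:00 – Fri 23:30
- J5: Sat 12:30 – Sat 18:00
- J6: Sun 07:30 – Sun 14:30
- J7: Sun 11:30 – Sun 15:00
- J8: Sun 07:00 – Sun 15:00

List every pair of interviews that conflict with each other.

J1 & J2, J3 & J5, J6 & J7, J6 & J8, J7 & J8

Sorted by start: J1, J2, J4, J3, J5, J8, J6, J7.
J2 starts before J1 ends → J1 and J2 overlap.
J4 starts after J1 ends, so nothing later overlaps J1 either.
J4 starts after J2 ends, so nothing later overlaps J2 either.
J3 starts after J4 ends, so nothing later overlaps J4 either.
J5 starts before J3 ends → J3 and J5 overlap.
J8 starts after J3 ends, so nothing later overlaps J3 either.
J8 starts after J5 ends, so nothing later overlaps J5 either.
J6 starts before J8 ends → J8 and J6 overlap.
J7 starts before J8 ends → J8 and J7 overlap.
J7 starts before J6 ends → J6 and J7 overlap.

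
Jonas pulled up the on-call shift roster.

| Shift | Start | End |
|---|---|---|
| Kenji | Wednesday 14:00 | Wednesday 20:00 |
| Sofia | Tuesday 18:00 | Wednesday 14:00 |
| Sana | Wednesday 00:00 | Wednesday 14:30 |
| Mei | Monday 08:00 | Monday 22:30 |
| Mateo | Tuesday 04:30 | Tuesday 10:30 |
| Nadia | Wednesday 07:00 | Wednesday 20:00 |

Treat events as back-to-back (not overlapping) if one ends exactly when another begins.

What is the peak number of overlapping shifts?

3

Sweep the timeline, counting +1 at each start and −1 at each end (ends before starts at a tie):
Monday 08:00 start Mei → 1
Monday 22:30 end Mei → 0
Tuesday 04:30 start Mateo → 1
Tuesday 10:30 end Mateo → 0
Tuesday 18:00 start Sofia → 1
Wednesday 00:00 start Sana → 2
Wednesday 07:00 start Nadia → 3
Wednesday 14:00 end Sofia → 2
Wednesday 14:00 start Kenji → 3
Wednesday 14:30 end Sana → 2
Wednesday 20:00 end Kenji → 1
Wednesday 20:00 end Nadia → 0
Peak is 3, at Wednesday 07:00 (Nadia, Sana, Sofia).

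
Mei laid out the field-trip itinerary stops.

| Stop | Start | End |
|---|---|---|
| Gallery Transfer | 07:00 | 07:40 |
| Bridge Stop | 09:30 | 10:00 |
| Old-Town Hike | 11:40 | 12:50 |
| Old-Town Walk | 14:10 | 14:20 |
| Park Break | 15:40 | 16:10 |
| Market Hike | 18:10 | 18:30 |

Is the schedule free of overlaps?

Yes

Two intervals overlap when each starts before the other ends.
Sorted by start: Gallery Transfer, Bridge Stop, Old-Town Hike, Old-Town Walk, Park Break, Market Hike.
Bridge Stop starts after Gallery Transfer ends, so Gallery Transfer has no further overlaps.
Old-Town Hike starts after Bridge Stop ends, so Bridge Stop has no further overlaps.
Old-Town Walk starts after Old-Town Hike ends, so Old-Town Hike has no further overlaps.
Park Break starts after Old-Town Walk ends, so Old-Town Walk has no further overlaps.
Market Hike starts after Park Break ends.
Every pair is clear; the schedule has no overlaps.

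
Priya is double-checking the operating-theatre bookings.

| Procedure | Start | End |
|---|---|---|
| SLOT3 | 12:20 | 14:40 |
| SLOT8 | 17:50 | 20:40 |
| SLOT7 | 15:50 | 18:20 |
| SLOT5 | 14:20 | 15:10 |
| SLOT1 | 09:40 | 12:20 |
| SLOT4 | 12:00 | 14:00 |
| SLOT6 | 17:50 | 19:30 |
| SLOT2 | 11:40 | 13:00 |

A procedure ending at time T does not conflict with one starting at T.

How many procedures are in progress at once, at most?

3

Walk through starts and ends in time order (an end at T is processed before a start at T):
09:40 start SLOT1 → 1
11:40 start SLOT2 → 2
12:00 start SLOT4 → 3
12:20 end SLOT1 → 2
12:20 start SLOT3 → 3
13:00 end SLOT2 → 2
14:00 end SLOT4 → 1
14:20 start SLOT5 → 2
14:40 end SLOT3 → 1
15:10 end SLOT5 → 0
15:50 start SLOT7 → 1
17:50 start SLOT6 → 2
17:50 start SLOT8 → 3
18:20 end SLOT7 → 2
19:30 end SLOT6 → 1
20:40 end SLOT8 → 0
Peak is 3, at 12:00 (SLOT1, SLOT2, SLOT4).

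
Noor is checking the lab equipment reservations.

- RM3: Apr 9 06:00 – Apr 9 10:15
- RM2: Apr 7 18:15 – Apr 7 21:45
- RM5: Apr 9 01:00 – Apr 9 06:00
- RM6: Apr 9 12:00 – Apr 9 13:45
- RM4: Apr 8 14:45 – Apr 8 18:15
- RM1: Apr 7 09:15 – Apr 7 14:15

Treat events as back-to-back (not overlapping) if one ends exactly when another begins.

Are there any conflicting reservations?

Check each pair: they overlap iff neither finishes before the other starts.
Sorted by start: RM1, RM2, RM4, RM5, RM3, RM6.
RM2 starts after RM1 ends, so nothing later overlaps RM1 either.
RM4 starts after RM2 ends, so nothing later overlaps RM2 either.
RM5 starts after RM4 ends, so nothing later overlaps RM4 either.
RM3 starts exactly when RM5 ends (back-to-back, no overlap), so nothing later overlaps RM5 either.
RM6 starts after RM3 ends.
Every pair is clear; the schedule has no overlaps.

No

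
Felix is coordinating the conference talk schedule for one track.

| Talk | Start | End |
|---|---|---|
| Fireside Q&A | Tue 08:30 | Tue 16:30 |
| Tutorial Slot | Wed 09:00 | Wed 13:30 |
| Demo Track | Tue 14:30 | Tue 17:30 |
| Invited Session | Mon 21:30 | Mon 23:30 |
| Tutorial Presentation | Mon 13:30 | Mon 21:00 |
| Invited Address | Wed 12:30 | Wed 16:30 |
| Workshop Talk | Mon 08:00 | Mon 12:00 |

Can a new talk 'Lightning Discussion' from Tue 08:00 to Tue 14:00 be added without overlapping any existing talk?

No — it overlaps Fireside Q&A

Workshop Talk: ends Mon 12:00 at or before Lightning Discussion starts Tue 08:00 → clear.
Tutorial Presentation: ends Mon 21:00 at or before Lightning Discussion starts Tue 08:00 → clear.
Invited Session: ends Mon 23:30 at or before Lightning Discussion starts Tue 08:00 → clear.
Fireside Q&A: starts Tue 08:30 before Lightning Discussion ends Tue 14:00, and ends Tue 16:30 after Lightning Discussion starts Tue 08:00 → overlap.
Demo Track: starts Tue 14:30 at or after Lightning Discussion ends Tue 14:00 → clear.
Tutorial Slot: starts Wed 09:00 at or after Lightning Discussion ends Tue 14:00 → clear.
Invited Address: starts Wed 12:30 at or after Lightning Discussion ends Tue 14:00 → clear.
Lightning Discussion overlaps Fireside Q&A.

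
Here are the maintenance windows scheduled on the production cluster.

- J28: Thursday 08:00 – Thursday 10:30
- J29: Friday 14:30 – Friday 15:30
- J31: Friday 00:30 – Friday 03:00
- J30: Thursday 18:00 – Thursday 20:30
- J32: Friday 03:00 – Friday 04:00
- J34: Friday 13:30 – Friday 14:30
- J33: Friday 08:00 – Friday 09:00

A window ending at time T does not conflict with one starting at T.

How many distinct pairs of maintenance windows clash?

0

Two intervals overlap when each starts before the other ends.
Sorted by start: J28, J30, J31, J32, J33, J34, J29.
J30 starts after J28 ends, so nothing later overlaps J28 either.
J31 starts after J30 ends, so nothing later overlaps J30 either.
J32 starts exactly when J31 ends (back-to-back, no overlap), so nothing later overlaps J31 either.
J33 starts after J32 ends, so nothing later overlaps J32 either.
J34 starts after J33 ends, so nothing later overlaps J33 either.
J29 starts exactly when J34 ends (back-to-back, no overlap).
No pair overlaps.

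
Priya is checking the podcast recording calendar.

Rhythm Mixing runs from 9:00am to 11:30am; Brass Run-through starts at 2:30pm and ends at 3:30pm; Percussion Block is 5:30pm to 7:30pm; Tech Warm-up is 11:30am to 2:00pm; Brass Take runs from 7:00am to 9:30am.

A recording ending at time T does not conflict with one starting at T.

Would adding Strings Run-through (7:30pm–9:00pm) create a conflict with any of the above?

Brass Take: ends 9:30am at or before Strings Run-through starts 7:30pm → clear.
Rhythm Mixing: ends 11:30am at or before Strings Run-through starts 7:30pm → clear.
Tech Warm-up: ends 2:00pm at or before Strings Run-through starts 7:30pm → clear.
Brass Run-through: ends 3:30pm at or before Strings Run-through starts 7:30pm → clear.
Percussion Block: ends 7:30pm at or before Strings Run-through starts 7:30pm → clear.

No — it doesn't clash with anything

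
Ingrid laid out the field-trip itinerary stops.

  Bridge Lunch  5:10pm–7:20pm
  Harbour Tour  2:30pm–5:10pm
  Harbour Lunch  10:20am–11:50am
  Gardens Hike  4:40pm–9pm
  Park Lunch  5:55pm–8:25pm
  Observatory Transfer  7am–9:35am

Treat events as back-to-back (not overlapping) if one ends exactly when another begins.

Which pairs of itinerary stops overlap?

Sorted by start: Observatory Transfer, Harbour Lunch, Harbour Tour, Gardens Hike, Bridge Lunch, Park Lunch.
Harbour Lunch starts after Observatory Transfer ends — done with Observatory Transfer.
Harbour Tour starts after Harbour Lunch ends — done with Harbour Lunch.
Gardens Hike starts before Harbour Tour ends → Harbour Tour and Gardens Hike overlap.
Bridge Lunch starts exactly when Harbour Tour ends (back-to-back, no overlap) — done with Harbour Tour.
Bridge Lunch starts before Gardens Hike ends → Gardens Hike and Bridge Lunch overlap.
Park Lunch starts before Gardens Hike ends → Gardens Hike and Park Lunch overlap.
Park Lunch starts before Bridge Lunch ends → Bridge Lunch and Park Lunch overlap.

Bridge Lunch & Gardens Hike, Bridge Lunch & Park Lunch, Gardens Hike & Harbour Tour, Gardens Hike & Park Lunch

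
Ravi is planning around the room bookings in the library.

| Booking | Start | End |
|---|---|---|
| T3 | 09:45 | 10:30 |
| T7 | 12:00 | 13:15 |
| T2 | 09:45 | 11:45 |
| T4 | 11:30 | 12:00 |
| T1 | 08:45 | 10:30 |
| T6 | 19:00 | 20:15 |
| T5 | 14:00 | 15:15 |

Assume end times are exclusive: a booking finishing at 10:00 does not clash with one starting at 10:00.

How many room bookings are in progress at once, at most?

3

Walk through starts and ends in time order (an end at T is processed before a start at T):
08:45 start T1 → 1
09:45 start T2 → 2
09:45 start T3 → 3
10:30 end T1 → 2
10:30 end T3 → 1
11:30 start T4 → 2
11:45 end T2 → 1
12:00 end T4 → 0
12:00 start T7 → 1
13:15 end T7 → 0
14:00 start T5 → 1
15:15 end T5 → 0
19:00 start T6 → 1
20:15 end T6 → 0
Peak is 3, at 09:45 (T1, T2, T3).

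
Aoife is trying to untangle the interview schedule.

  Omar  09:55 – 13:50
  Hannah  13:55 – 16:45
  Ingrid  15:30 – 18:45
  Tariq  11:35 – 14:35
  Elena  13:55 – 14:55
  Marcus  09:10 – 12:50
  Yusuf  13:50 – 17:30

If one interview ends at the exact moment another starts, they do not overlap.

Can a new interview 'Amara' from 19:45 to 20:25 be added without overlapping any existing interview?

Yes — the slot is free

Marcus: ends 12:50 at or before Amara starts 19:45 → clear.
Omar: ends 13:50 at or before Amara starts 19:45 → clear.
Tariq: ends 14:35 at or before Amara starts 19:45 → clear.
Yusuf: ends 17:30 at or before Amara starts 19:45 → clear.
Hannah: ends 16:45 at or before Amara starts 19:45 → clear.
Elena: ends 14:55 at or before Amara starts 19:45 → clear.
Ingrid: ends 18:45 at or before Amara starts 19:45 → clear.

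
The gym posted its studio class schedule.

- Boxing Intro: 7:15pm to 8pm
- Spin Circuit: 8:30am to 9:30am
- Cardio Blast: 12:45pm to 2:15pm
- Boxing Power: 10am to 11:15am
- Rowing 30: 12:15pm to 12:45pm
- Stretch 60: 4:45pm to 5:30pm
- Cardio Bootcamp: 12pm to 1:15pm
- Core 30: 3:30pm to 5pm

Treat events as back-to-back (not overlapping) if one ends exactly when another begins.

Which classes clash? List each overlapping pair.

Cardio Blast & Cardio Bootcamp, Cardio Bootcamp & Rowing 30, Core 30 & Stretch 60

Check each pair: they overlap iff neither finishes before the other starts.
Sorted by start: Spin Circuit, Boxing Power, Cardio Bootcamp, Rowing 30, Cardio Blast, Core 30, Stretch 60, Boxing Intro.
Boxing Power starts after Spin Circuit ends, so Spin Circuit has no further overlaps.
Cardio Bootcamp starts after Boxing Power ends, so Boxing Power has no further overlaps.
Rowing 30 starts before Cardio Bootcamp ends → Cardio Bootcamp and Rowing 30 overlap.
Cardio Blast starts before Cardio Bootcamp ends → Cardio Bootcamp and Cardio Blast overlap.
Core 30 starts after Cardio Bootcamp ends, so Cardio Bootcamp has no further overlaps.
Cardio Blast starts exactly when Rowing 30 ends (back-to-back, no overlap), so Rowing 30 has no further overlaps.
Core 30 starts after Cardio Blast ends, so Cardio Blast has no further overlaps.
Stretch 60 starts before Core 30 ends → Core 30 and Stretch 60 overlap.
Boxing Intro starts after Core 30 ends.
Boxing Intro starts after Stretch 60 ends.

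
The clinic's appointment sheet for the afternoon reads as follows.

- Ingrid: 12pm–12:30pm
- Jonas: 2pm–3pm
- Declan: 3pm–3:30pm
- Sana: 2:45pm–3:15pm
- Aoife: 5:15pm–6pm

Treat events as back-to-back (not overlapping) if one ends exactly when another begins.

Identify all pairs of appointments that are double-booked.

Declan & Sana, Jonas & Sana

Two intervals overlap when each starts before the other ends.
Sorted by start: Ingrid, Jonas, Sana, Declan, Aoife.
Jonas starts after Ingrid ends, so nothing later overlaps Ingrid either.
Sana starts before Jonas ends → Jonas and Sana overlap.
Declan starts exactly when Jonas ends (back-to-back, no overlap), so nothing later overlaps Jonas either.
Declan starts before Sana ends → Sana and Declan overlap.
Aoife starts after Sana ends.
Aoife starts after Declan ends.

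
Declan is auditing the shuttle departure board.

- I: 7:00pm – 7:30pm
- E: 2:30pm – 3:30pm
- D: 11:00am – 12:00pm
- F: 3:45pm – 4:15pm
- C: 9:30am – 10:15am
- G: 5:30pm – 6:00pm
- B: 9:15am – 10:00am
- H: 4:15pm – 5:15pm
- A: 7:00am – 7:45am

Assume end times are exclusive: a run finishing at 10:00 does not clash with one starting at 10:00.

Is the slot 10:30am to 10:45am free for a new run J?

A: ends 7:45am at or before J starts 10:30am → clear.
B: ends 10:00am at or before J starts 10:30am → clear.
C: ends 10:15am at or before J starts 10:30am → clear.
D: starts 11:00am at or after J ends 10:45am → clear.
E: starts 2:30pm at or after J ends 10:45am → clear.
F: starts 3:45pm at or after J ends 10:45am → clear.
H: starts 4:15pm at or after J ends 10:45am → clear.
G: starts 5:30pm at or after J ends 10:45am → clear.
I: starts 7:00pm at or after J ends 10:45am → clear.

Yes — the slot is free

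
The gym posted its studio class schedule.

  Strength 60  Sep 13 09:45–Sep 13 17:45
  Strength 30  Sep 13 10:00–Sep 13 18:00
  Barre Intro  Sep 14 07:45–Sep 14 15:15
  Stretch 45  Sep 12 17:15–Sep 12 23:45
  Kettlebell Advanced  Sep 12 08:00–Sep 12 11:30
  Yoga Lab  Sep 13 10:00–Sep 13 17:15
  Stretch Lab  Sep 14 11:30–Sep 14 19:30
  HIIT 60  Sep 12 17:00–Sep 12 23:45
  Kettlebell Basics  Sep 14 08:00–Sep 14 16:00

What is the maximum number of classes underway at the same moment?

Walk through starts and ends in time order (an end at T is processed before a start at T):
Sep 12 08:00 start Kettlebell Advanced → 1
Sep 12 11:30 end Kettlebell Advanced → 0
Sep 12 17:00 start HIIT 60 → 1
Sep 12 17:15 start Stretch 45 → 2
Sep 12 23:45 end HIIT 60 → 1
Sep 12 23:45 end Stretch 45 → 0
Sep 13 09:45 start Strength 60 → 1
Sep 13 10:00 start Strength 30 → 2
Sep 13 10:00 start Yoga Lab → 3
Sep 13 17:15 end Yoga Lab → 2
Sep 13 17:45 end Strength 60 → 1
Sep 13 18:00 end Strength 30 → 0
Sep 14 07:45 start Barre Intro → 1
Sep 14 08:00 start Kettlebell Basics → 2
Sep 14 11:30 start Stretch Lab → 3
Sep 14 15:15 end Barre Intro → 2
Sep 14 16:00 end Kettlebell Basics → 1
Sep 14 19:30 end Stretch Lab → 0
Peak is 3, at Sep 13 10:00 (Strength 30, Strength 60, Yoga Lab).

3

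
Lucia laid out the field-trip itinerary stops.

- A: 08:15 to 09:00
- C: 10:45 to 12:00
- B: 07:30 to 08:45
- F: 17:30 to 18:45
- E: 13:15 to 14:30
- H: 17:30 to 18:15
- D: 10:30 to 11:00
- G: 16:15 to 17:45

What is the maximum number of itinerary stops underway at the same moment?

Sweep the timeline, counting +1 at each start and −1 at each end (ends before starts at a tie):
07:30 start B → 1
08:15 start A → 2
08:45 end B → 1
09:00 end A → 0
10:30 start D → 1
10:45 start C → 2
11:00 end D → 1
12:00 end C → 0
13:15 start E → 1
14:30 end E → 0
16:15 start G → 1
17:30 start F → 2
17:30 start H → 3
17:45 end G → 2
18:15 end H → 1
18:45 end F → 0
Peak is 3, at 17:30 (F, G, H).

3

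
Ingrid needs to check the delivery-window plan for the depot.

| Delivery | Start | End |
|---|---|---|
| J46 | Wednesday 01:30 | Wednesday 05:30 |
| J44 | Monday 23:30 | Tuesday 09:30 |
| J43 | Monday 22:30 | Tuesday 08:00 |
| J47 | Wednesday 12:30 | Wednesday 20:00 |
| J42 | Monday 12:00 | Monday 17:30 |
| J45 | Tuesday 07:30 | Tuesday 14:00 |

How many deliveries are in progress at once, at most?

3

Walk through starts and ends in time order (an end at T is processed before a start at T):
Monday 12:00 start J42 → 1
Monday 17:30 end J42 → 0
Monday 22:30 start J43 → 1
Monday 23:30 start J44 → 2
Tuesday 07:30 start J45 → 3
Tuesday 08:00 end J43 → 2
Tuesday 09:30 end J44 → 1
Tuesday 14:00 end J45 → 0
Wednesday 01:30 start J46 → 1
Wednesday 05:30 end J46 → 0
Wednesday 12:30 start J47 → 1
Wednesday 20:00 end J47 → 0
Peak is 3, at Tuesday 07:30 (J43, J44, J45).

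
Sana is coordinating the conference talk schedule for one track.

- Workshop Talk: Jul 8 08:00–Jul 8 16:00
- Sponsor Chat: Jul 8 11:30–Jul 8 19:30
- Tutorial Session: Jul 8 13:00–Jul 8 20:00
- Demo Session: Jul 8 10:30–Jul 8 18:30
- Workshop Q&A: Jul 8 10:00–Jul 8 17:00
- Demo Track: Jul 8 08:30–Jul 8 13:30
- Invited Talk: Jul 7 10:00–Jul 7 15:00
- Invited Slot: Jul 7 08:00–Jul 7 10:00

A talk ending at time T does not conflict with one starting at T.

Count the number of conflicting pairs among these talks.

Sorted by start: Invited Slot, Invited Talk, Workshop Talk, Demo Track, Workshop Q&A, Demo Session, Sponsor Chat, Tutorial Session.
Invited Talk starts exactly when Invited Slot ends (back-to-back, no overlap), so Invited Slot has no further overlaps.
Workshop Talk starts after Invited Talk ends, so Invited Talk has no further overlaps.
Demo Track starts before Workshop Talk ends → Workshop Talk and Demo Track overlap.
Workshop Q&A starts before Workshop Talk ends → Workshop Talk and Workshop Q&A overlap.
Demo Session starts before Workshop Talk ends → Workshop Talk and Demo Session overlap.
Sponsor Chat starts before Workshop Talk ends → Workshop Talk and Sponsor Chat overlap.
Tutorial Session starts before Workshop Talk ends → Workshop Talk and Tutorial Session overlap.
Workshop Q&A starts before Demo Track ends → Demo Track and Workshop Q&A overlap.
Demo Session starts before Demo Track ends → Demo Track and Demo Session overlap.
Sponsor Chat starts before Demo Track ends → Demo Track and Sponsor Chat overlap.
Tutorial Session starts before Demo Track ends → Demo Track and Tutorial Session overlap.
Demo Session starts before Workshop Q&A ends → Workshop Q&A and Demo Session overlap.
Sponsor Chat starts before Workshop Q&A ends → Workshop Q&A and Sponsor Chat overlap.
Tutorial Session starts before Workshop Q&A ends → Workshop Q&A and Tutorial Session overlap.
Sponsor Chat starts before Demo Session ends → Demo Session and Sponsor Chat overlap.
Tutorial Session starts before Demo Session ends → Demo Session and Tutorial Session overlap.
Tutorial Session starts before Sponsor Chat ends → Sponsor Chat and Tutorial Session overlap.
Overlapping pairs: Demo Session & Demo Track, Demo Session & Sponsor Chat, Demo Session & Tutorial Session, Demo Session & Workshop Q&A, Demo Session & Workshop Talk, Demo Track & Sponsor Chat, Demo Track & Tutorial Session, Demo Track & Workshop Q&A, Demo Track & Workshop Talk, Sponsor Chat & Tutorial Session, Sponsor Chat & Workshop Q&A, Sponsor Chat & Workshop Talk, Tutorial Session & Workshop Q&A, Tutorial Session & Workshop Talk, Workshop Q&A & Workshop Talk — 15 in total.

15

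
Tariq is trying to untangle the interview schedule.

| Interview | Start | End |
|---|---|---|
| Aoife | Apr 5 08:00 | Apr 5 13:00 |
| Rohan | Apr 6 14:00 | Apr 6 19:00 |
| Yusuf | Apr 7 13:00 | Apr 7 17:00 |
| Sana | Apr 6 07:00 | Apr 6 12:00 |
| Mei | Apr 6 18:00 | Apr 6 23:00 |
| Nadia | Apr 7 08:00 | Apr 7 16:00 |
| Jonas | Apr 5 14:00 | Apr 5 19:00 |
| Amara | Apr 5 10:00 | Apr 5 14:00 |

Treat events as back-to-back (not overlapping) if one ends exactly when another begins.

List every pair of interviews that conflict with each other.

Amara & Aoife, Mei & Rohan, Nadia & Yusuf

Sorted by start: Aoife, Amara, Jonas, Sana, Rohan, Mei, Nadia, Yusuf.
Amara starts before Aoife ends → Aoife and Amara overlap.
Jonas starts after Aoife ends, so Aoife has no further overlaps.
Jonas starts exactly when Amara ends (back-to-back, no overlap), so Amara has no further overlaps.
Sana starts after Jonas ends, so Jonas has no further overlaps.
Rohan starts after Sana ends, so Sana has no further overlaps.
Mei starts before Rohan ends → Rohan and Mei overlap.
Nadia starts after Rohan ends, so Rohan has no further overlaps.
Nadia starts after Mei ends, so Mei has no further overlaps.
Yusuf starts before Nadia ends → Nadia and Yusuf overlap.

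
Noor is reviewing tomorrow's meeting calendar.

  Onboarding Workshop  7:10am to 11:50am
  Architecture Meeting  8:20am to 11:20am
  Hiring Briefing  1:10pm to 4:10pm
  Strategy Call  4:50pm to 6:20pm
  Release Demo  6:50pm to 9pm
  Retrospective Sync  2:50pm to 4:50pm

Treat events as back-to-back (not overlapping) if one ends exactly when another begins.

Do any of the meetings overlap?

Yes

Sorted by start: Onboarding Workshop, Architecture Meeting, Hiring Briefing, Retrospective Sync, Strategy Call, Release Demo.
Architecture Meeting starts before Onboarding Workshop ends → Onboarding Workshop and Architecture Meeting overlap.
That's a conflict, so the schedule is not conflict-free.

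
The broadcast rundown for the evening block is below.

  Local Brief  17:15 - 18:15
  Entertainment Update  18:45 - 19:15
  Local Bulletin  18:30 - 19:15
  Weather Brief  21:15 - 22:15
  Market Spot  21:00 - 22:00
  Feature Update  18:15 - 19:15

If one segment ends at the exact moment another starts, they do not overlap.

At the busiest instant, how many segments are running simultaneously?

Sweep the timeline, counting +1 at each start and −1 at each end (ends before starts at a tie):
17:15 start Local Brief → 1
18:15 end Local Brief → 0
18:15 start Feature Update → 1
18:30 start Local Bulletin → 2
18:45 start Entertainment Update → 3
19:15 end Entertainment Update → 2
19:15 end Feature Update → 1
19:15 end Local Bulletin → 0
21:00 start Market Spot → 1
21:15 start Weather Brief → 2
22:00 end Market Spot → 1
22:15 end Weather Brief → 0
Peak is 3, at 18:45 (Entertainment Update, Feature Update, Local Bulletin).

3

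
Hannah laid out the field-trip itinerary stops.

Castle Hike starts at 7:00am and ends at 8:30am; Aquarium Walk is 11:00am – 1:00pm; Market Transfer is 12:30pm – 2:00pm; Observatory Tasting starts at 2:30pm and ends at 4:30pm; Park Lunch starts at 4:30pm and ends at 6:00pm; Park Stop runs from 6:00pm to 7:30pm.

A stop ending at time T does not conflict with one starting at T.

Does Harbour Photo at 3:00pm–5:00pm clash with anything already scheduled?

Castle Hike: ends 8:30am at or before Harbour Photo starts 3:00pm → clear.
Aquarium Walk: ends 1:00pm at or before Harbour Photo starts 3:00pm → clear.
Market Transfer: ends 2:00pm at or before Harbour Photo starts 3:00pm → clear.
Observatory Tasting: starts 2:30pm before Harbour Photo ends 5:00pm, and ends 4:30pm after Harbour Photo starts 3:00pm → overlap.
Park Lunch: starts 4:30pm before Harbour Photo ends 5:00pm, and ends 6:00pm after Harbour Photo starts 3:00pm → overlap.
Park Stop: starts 6:00pm at or after Harbour Photo ends 5:00pm → clear.
Harbour Photo overlaps Observatory Tasting, Park Lunch.

Yes — it overlaps Observatory Tasting, Park Lunch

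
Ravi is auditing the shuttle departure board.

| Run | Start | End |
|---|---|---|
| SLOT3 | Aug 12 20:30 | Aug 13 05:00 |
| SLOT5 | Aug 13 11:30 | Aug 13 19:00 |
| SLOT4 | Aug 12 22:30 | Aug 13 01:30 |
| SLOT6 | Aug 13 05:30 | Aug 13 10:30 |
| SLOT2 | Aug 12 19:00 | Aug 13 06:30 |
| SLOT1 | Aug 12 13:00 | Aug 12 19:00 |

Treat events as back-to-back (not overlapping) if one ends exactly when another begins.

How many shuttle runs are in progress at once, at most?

3

Sort all start/end points and keep a running count:
Aug 12 13:00 start SLOT1 → 1
Aug 12 19:00 end SLOT1 → 0
Aug 12 19:00 start SLOT2 → 1
Aug 12 20:30 start SLOT3 → 2
Aug 12 22:30 start SLOT4 → 3
Aug 13 01:30 end SLOT4 → 2
Aug 13 05:00 end SLOT3 → 1
Aug 13 05:30 start SLOT6 → 2
Aug 13 06:30 end SLOT2 → 1
Aug 13 10:30 end SLOT6 → 0
Aug 13 11:30 start SLOT5 → 1
Aug 13 19:00 end SLOT5 → 0
Peak is 3, at Aug 12 22:30 (SLOT2, SLOT3, SLOT4).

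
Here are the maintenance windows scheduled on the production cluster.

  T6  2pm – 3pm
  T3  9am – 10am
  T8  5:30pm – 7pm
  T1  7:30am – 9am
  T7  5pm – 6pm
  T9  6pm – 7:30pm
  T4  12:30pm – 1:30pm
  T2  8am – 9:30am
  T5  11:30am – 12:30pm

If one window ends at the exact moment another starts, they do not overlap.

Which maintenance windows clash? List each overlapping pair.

T1 & T2, T2 & T3, T7 & T8, T8 & T9

Sorted by start: T1, T2, T3, T5, T4, T6, T7, T8, T9.
T2 starts before T1 ends → T1 and T2 overlap.
T3 starts exactly when T1 ends (back-to-back, no overlap); T1 is clear from here.
T3 starts before T2 ends → T2 and T3 overlap.
T5 starts after T2 ends; T2 is clear from here.
T5 starts after T3 ends; T3 is clear from here.
T4 starts exactly when T5 ends (back-to-back, no overlap); T5 is clear from here.
T6 starts after T4 ends; T4 is clear from here.
T7 starts after T6 ends; T6 is clear from here.
T8 starts before T7 ends → T7 and T8 overlap.
T9 starts exactly when T7 ends (back-to-back, no overlap).
T9 starts before T8 ends → T8 and T9 overlap.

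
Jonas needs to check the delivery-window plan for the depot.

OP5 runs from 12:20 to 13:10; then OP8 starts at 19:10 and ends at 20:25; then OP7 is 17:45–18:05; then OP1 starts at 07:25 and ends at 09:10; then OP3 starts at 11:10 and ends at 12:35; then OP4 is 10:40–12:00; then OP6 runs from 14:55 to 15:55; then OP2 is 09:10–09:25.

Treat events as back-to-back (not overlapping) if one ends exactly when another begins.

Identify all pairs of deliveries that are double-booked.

Check each pair: they overlap iff neither finishes before the other starts.
Sorted by start: OP1, OP2, OP4, OP3, OP5, OP6, OP7, OP8.
OP2 starts exactly when OP1 ends (back-to-back, no overlap), so OP1 has no further overlaps.
OP4 starts after OP2 ends, so OP2 has no further overlaps.
OP3 starts before OP4 ends → OP4 and OP3 overlap.
OP5 starts after OP4 ends, so OP4 has no further overlaps.
OP5 starts before OP3 ends → OP3 and OP5 overlap.
OP6 starts after OP3 ends, so OP3 has no further overlaps.
OP6 starts after OP5 ends, so OP5 has no further overlaps.
OP7 starts after OP6 ends, so OP6 has no further overlaps.
OP8 starts after OP7 ends.

OP3 & OP4, OP3 & OP5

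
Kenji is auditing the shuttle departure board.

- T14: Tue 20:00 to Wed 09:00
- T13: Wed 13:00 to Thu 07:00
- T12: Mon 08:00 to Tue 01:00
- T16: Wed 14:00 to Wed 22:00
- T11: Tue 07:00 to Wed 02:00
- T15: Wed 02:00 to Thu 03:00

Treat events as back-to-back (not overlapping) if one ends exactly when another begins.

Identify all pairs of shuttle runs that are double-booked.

Two intervals overlap when each starts before the other ends.
Sorted by start: T12, T11, T14, T15, T13, T16.
T11 starts after T12 ends, so nothing later overlaps T12 either.
T14 starts before T11 ends → T11 and T14 overlap.
T15 starts exactly when T11 ends (back-to-back, no overlap), so nothing later overlaps T11 either.
T15 starts before T14 ends → T14 and T15 overlap.
T13 starts after T14 ends, so nothing later overlaps T14 either.
T13 starts before T15 ends → T15 and T13 overlap.
T16 starts before T15 ends → T15 and T16 overlap.
T16 starts before T13 ends → T13 and T16 overlap.

T11 & T14, T13 & T15, T13 & T16, T14 & T15, T15 & T16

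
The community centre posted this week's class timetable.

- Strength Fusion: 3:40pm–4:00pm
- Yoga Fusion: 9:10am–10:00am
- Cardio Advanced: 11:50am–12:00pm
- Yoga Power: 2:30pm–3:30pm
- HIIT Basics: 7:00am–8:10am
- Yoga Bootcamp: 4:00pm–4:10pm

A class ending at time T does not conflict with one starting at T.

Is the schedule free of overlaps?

Sorted by start: HIIT Basics, Yoga Fusion, Cardio Advanced, Yoga Power, Strength Fusion, Yoga Bootcamp.
Yoga Fusion starts after HIIT Basics ends; HIIT Basics is clear from here.
Cardio Advanced starts after Yoga Fusion ends; Yoga Fusion is clear from here.
Yoga Power starts after Cardio Advanced ends; Cardio Advanced is clear from here.
Strength Fusion starts after Yoga Power ends; Yoga Power is clear from here.
Yoga Bootcamp starts exactly when Strength Fusion ends (back-to-back, no overlap).
Every pair is clear; the schedule has no overlaps.

Yes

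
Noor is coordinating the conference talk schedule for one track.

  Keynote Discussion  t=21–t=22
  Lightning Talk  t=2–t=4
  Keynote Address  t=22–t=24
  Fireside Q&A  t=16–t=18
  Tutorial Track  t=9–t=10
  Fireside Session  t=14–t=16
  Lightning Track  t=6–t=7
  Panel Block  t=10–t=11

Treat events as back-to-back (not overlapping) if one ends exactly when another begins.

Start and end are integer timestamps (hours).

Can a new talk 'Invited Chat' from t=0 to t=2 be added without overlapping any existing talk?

Yes — the slot is free

Lightning Talk: starts t=2 at or after Invited Chat ends t=2 → clear.
Lightning Track: starts t=6 at or after Invited Chat ends t=2 → clear.
Tutorial Track: starts t=9 at or after Invited Chat ends t=2 → clear.
Panel Block: starts t=10 at or after Invited Chat ends t=2 → clear.
Fireside Session: starts t=14 at or after Invited Chat ends t=2 → clear.
Fireside Q&A: starts t=16 at or after Invited Chat ends t=2 → clear.
Keynote Discussion: starts t=21 at or after Invited Chat ends t=2 → clear.
Keynote Address: starts t=22 at or after Invited Chat ends t=2 → clear.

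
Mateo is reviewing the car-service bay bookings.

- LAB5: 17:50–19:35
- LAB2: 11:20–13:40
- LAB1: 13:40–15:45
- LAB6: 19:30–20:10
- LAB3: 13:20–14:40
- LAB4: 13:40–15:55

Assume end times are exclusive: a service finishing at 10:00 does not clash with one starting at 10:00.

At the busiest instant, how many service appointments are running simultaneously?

Walk through starts and ends in time order (an end at T is processed before a start at T):
11:20 start LAB2 → 1
13:20 start LAB3 → 2
13:40 end LAB2 → 1
13:40 start LAB1 → 2
13:40 start LAB4 → 3
14:40 end LAB3 → 2
15:45 end LAB1 → 1
15:55 end LAB4 → 0
17:50 start LAB5 → 1
19:30 start LAB6 → 2
19:35 end LAB5 → 1
20:10 end LAB6 → 0
Peak is 3, at 13:40 (LAB1, LAB3, LAB4).

3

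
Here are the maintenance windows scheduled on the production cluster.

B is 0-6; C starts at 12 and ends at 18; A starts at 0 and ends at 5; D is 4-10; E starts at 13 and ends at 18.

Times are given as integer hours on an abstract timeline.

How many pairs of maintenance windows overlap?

4

Sorted by start: A, B, D, C, E.
B starts before A ends → A and B overlap.
D starts before A ends → A and D overlap.
C starts after A ends, so A has no further overlaps.
D starts before B ends → B and D overlap.
C starts after B ends, so B has no further overlaps.
C starts after D ends, so D has no further overlaps.
E starts before C ends → C and E overlap.
Overlapping pairs: A & B, A & D, B & D, C & E — 4 in total.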